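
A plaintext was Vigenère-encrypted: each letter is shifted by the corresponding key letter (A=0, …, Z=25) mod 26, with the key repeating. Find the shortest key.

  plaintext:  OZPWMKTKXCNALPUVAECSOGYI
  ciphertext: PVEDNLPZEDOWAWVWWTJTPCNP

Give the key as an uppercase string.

  i= 0: P-O =  1 → B
  i= 1: V-Z = 22 → W
  i= 2: E-P = 15 → P
  i= 3: D-W =  7 → H
  i= 4: N-M =  1 → B
  i= 5: L-K =  1 → B
  i= 6: P-T = 22 → W
  i= 7: Z-K = 15 → P
  i= 8: E-X =  7 → H
  i= 9: D-C =  1 → B
  i=10: O-N =  1 → B
  i=11: W-A = 22 → W
  i=12: A-L = 15 → P
  i=13: W-P =  7 → H
  i=14: V-U =  1 → B
  i=15: W-V =  1 → B
  i=16: W-A = 22 → W
  i=17: T-E = 15 → P
  i=18: J-C =  7 → H
  i=19: T-S =  1 → B
  i=20: P-O =  1 → B
  i=21: C-G = 22 → W
  i=22: N-Y = 15 → P
  i=23: P-I =  7 → H
  shifts repeat with period 5: BWPHB

BWPHB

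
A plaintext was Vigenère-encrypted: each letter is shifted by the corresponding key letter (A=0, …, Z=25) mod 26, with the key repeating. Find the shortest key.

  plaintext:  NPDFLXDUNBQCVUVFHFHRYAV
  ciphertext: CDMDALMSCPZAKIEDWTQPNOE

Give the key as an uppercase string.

  i= 0: C-N = 15 → P
  i= 1: D-P = 14 → O
  i= 2: M-D =  9 → J
  i= 3: D-F = 24 → Y
  i= 4: A-L = 15 → P
  i= 5: L-X = 14 → O
  i= 6: M-D =  9 → J
  i= 7: S-U = 24 → Y
  i= 8: C-N = 15 → P
  i= 9: P-B = 14 → O
  i=10: Z-Q =  9 → J
  i=11: A-C = 24 → Y
  i=12: K-V = 15 → P
  i=13: I-U = 14 → O
  i=14: E-V =  9 → J
  i=15: D-F = 24 → Y
  i=16: W-H = 15 → P
  i=17: T-F = 14 → O
  i=18: Q-H =  9 → J
  i=19: P-R = 24 → Y
  i=20: N-Y = 15 → P
  i=21: O-A = 14 → O
  i=22: E-V =  9 → J
  shifts repeat with period 4: POJY

POJY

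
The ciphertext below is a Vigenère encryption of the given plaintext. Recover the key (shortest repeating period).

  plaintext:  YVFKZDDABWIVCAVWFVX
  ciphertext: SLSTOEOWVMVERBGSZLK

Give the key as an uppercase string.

  i= 0: S-Y = 20 → U
  i= 1: L-V = 16 → Q
  i= 2: S-F = 13 → N
  i= 3: T-K =  9 → J
  i= 4: O-Z = 15 → P
  i= 5: E-D =  1 → B
  i= 6: O-D = 11 → L
  i= 7: W-A = 22 → W
  i= 8: V-B = 20 → U
  i= 9: M-W = 16 → Q
  i=10: V-I = 13 → N
  i=11: E-V =  9 → J
  i=12: R-C = 15 → P
  i=13: B-A =  1 → B
  i=14: G-V = 11 → L
  i=15: S-W = 22 → W
  i=16: Z-F = 20 → U
  i=17: L-V = 16 → Q
  i=18: K-X = 13 → N
  shifts repeat with period 8: UQNJPBLW

UQNJPBLW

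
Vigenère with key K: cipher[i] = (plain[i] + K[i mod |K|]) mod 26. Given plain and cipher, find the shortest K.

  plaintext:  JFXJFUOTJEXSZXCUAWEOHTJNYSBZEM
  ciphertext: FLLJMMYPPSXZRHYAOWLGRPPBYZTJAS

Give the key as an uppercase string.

  i= 0: F-J = 22 → W
  i= 1: L-F =  6 → G
  i= 2: L-X = 14 → O
  i= 3: J-J =  0 → A
  i= 4: M-F =  7 → H
  i= 5: M-U = 18 → S
  i= 6: Y-O = 10 → K
  i= 7: P-T = 22 → W
  i= 8: P-J =  6 → G
  i= 9: S-E = 14 → O
  i=10: X-X =  0 → A
  i=11: Z-S =  7 → H
  i=12: R-Z = 18 → S
  i=13: H-X = 10 → K
  i=14: Y-C = 22 → W
  i=15: A-U =  6 → G
  i=16: O-A = 14 → O
  i=17: W-W =  0 → A
  i=18: L-E =  7 → H
  i=19: G-O = 18 → S
  i=20: R-H = 10 → K
  i=21: P-T = 22 → W
  i=22: P-J =  6 → G
  i=23: B-N = 14 → O
  i=24: Y-Y =  0 → A
  i=25: Z-S =  7 → H
  i=26: T-B = 18 → S
  i=27: J-Z = 10 → K
  i=28: A-E = 22 → W
  i=29: S-M =  6 → G
  shifts repeat with period 7: WGOAHSK

WGOAHSK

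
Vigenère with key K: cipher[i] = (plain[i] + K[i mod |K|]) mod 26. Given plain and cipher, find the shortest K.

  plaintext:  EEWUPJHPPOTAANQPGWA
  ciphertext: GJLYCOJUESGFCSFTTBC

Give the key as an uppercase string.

CFPENF

  i= 0: G-E =  2 → C
  i= 1: J-E =  5 → F
  i= 2: L-W = 15 → P
  i= 3: Y-U =  4 → E
  i= 4: C-P = 13 → N
  i= 5: O-J =  5 → F
  i= 6: J-H =  2 → C
  i= 7: U-P =  5 → F
  i= 8: E-P = 15 → P
  i= 9: S-O =  4 → E
  i=10: G-T = 13 → N
  i=11: F-A =  5 → F
  i=12: C-A =  2 → C
  i=13: S-N =  5 → F
  i=14: F-Q = 15 → P
  i=15: T-P =  4 → E
  i=16: T-G = 13 → N
  i=17: B-W =  5 → F
  i=18: C-A =  2 → C
  shifts repeat with period 6: CFPENF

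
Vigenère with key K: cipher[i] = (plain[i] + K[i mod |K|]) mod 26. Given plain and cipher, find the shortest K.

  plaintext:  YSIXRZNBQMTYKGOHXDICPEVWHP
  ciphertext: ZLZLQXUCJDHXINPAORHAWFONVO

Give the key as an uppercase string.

BTROZYH

  i= 0: Z-Y =  1 → B
  i= 1: L-S = 19 → T
  i= 2: Z-I = 17 → R
  i= 3: L-X = 14 → O
  i= 4: Q-R = 25 → Z
  i= 5: X-Z = 24 → Y
  i= 6: U-N =  7 → H
  i= 7: C-B =  1 → B
  i= 8: J-Q = 19 → T
  i= 9: D-M = 17 → R
  i=10: H-T = 14 → O
  i=11: X-Y = 25 → Z
  i=12: I-K = 24 → Y
  i=13: N-G =  7 → H
  i=14: P-O =  1 → B
  i=15: A-H = 19 → T
  i=16: O-X = 17 → R
  i=17: R-D = 14 → O
  i=18: H-I = 25 → Z
  i=19: A-C = 24 → Y
  i=20: W-P =  7 → H
  i=21: F-E =  1 → B
  i=22: O-V = 19 → T
  i=23: N-W = 17 → R
  i=24: V-H = 14 → O
  i=25: O-P = 25 → Z
  shifts repeat with period 7: BTROZYH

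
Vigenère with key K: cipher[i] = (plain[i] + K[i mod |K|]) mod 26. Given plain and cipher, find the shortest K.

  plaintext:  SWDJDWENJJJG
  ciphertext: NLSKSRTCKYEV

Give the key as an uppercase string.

  i= 0: N-S = 21 → V
  i= 1: L-W = 15 → P
  i= 2: S-D = 15 → P
  i= 3: K-J =  1 → B
  i= 4: S-D = 15 → P
  i= 5: R-W = 21 → V
  i= 6: T-E = 15 → P
  i= 7: C-N = 15 → P
  i= 8: K-J =  1 → B
  i= 9: Y-J = 15 → P
  i=10: E-J = 21 → V
  i=11: V-G = 15 → P
  shifts repeat with period 5: VPPBP

VPPBP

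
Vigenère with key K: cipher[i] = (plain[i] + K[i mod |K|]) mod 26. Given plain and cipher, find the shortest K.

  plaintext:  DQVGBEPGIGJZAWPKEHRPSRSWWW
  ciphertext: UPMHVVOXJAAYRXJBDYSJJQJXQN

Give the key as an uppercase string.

RZRBU

  i= 0: U-D = 17 → R
  i= 1: P-Q = 25 → Z
  i= 2: M-V = 17 → R
  i= 3: H-G =  1 → B
  i= 4: V-B = 20 → U
  i= 5: V-E = 17 → R
  i= 6: O-P = 25 → Z
  i= 7: X-G = 17 → R
  i= 8: J-I =  1 → B
  i= 9: A-G = 20 → U
  i=10: A-J = 17 → R
  i=11: Y-Z = 25 → Z
  i=12: R-A = 17 → R
  i=13: X-W =  1 → B
  i=14: J-P = 20 → U
  i=15: B-K = 17 → R
  i=16: D-E = 25 → Z
  i=17: Y-H = 17 → R
  i=18: S-R =  1 → B
  i=19: J-P = 20 → U
  i=20: J-S = 17 → R
  i=21: Q-R = 25 → Z
  i=22: J-S = 17 → R
  i=23: X-W =  1 → B
  i=24: Q-W = 20 → U
  i=25: N-W = 17 → R
  shifts repeat with period 5: RZRBU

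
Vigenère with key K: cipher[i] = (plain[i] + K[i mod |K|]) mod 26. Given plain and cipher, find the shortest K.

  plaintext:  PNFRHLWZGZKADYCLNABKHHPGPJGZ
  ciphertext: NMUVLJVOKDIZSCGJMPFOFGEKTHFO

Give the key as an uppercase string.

  i= 0: N-P = 24 → Y
  i= 1: M-N = 25 → Z
  i= 2: U-F = 15 → P
  i= 3: V-R =  4 → E
  i= 4: L-H =  4 → E
  i= 5: J-L = 24 → Y
  i= 6: V-W = 25 → Z
  i= 7: O-Z = 15 → P
  i= 8: K-G =  4 → E
  i= 9: D-Z =  4 → E
  i=10: I-K = 24 → Y
  i=11: Z-A = 25 → Z
  i=12: S-D = 15 → P
  i=13: C-Y =  4 → E
  i=14: G-C =  4 → E
  i=15: J-L = 24 → Y
  i=16: M-N = 25 → Z
  i=17: P-A = 15 → P
  i=18: F-B =  4 → E
  i=19: O-K =  4 → E
  i=20: F-H = 24 → Y
  i=21: G-H = 25 → Z
  i=22: E-P = 15 → P
  i=23: K-G =  4 → E
  i=24: T-P =  4 → E
  i=25: H-J = 24 → Y
  i=26: F-G = 25 → Z
  i=27: O-Z = 15 → P
  shifts repeat with period 5: YZPEE

YZPEE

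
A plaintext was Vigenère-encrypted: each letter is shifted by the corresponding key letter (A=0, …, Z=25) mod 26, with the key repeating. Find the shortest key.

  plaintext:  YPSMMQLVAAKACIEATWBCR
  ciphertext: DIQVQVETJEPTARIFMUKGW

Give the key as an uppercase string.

FTYJE

  i= 0: D-Y =  5 → F
  i= 1: I-P = 19 → T
  i= 2: Q-S = 24 → Y
  i= 3: V-M =  9 → J
  i= 4: Q-M =  4 → E
  i= 5: V-Q =  5 → F
  i= 6: E-L = 19 → T
  i= 7: T-V = 24 → Y
  i= 8: J-A =  9 → J
  i= 9: E-A =  4 → E
  i=10: P-K =  5 → F
  i=11: T-A = 19 → T
  i=12: A-C = 24 → Y
  i=13: R-I =  9 → J
  i=14: I-E =  4 → E
  i=15: F-A =  5 → F
  i=16: M-T = 19 → T
  i=17: U-W = 24 → Y
  i=18: K-B =  9 → J
  i=19: G-C =  4 → E
  i=20: W-R =  5 → F
  shifts repeat with period 5: FTYJE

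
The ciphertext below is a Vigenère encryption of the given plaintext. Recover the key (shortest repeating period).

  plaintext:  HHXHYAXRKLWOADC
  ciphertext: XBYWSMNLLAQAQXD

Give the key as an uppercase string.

QUBPUM

  i= 0: X-H = 16 → Q
  i= 1: B-H = 20 → U
  i= 2: Y-X =  1 → B
  i= 3: W-H = 15 → P
  i= 4: S-Y = 20 → U
  i= 5: M-A = 12 → M
  i= 6: N-X = 16 → Q
  i= 7: L-R = 20 → U
  i= 8: L-K =  1 → B
  i= 9: A-L = 15 → P
  i=10: Q-W = 20 → U
  i=11: A-O = 12 → M
  i=12: Q-A = 16 → Q
  i=13: X-D = 20 → U
  i=14: D-C =  1 → B
  shifts repeat with period 6: QUBPUM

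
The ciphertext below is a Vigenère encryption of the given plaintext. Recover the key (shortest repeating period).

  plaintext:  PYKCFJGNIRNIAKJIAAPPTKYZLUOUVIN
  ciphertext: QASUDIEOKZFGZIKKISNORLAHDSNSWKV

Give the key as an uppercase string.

  i= 0: Q-P =  1 → B
  i= 1: A-Y =  2 → C
  i= 2: S-K =  8 → I
  i= 3: U-C = 18 → S
  i= 4: D-F = 24 → Y
  i= 5: I-J = 25 → Z
  i= 6: E-G = 24 → Y
  i= 7: O-N =  1 → B
  i= 8: K-I =  2 → C
  i= 9: Z-R =  8 → I
  i=10: F-N = 18 → S
  i=11: G-I = 24 → Y
  i=12: Z-A = 25 → Z
  i=13: I-K = 24 → Y
  i=14: K-J =  1 → B
  i=15: K-I =  2 → C
  i=16: I-A =  8 → I
  i=17: S-A = 18 → S
  i=18: N-P = 24 → Y
  i=19: O-P = 25 → Z
  i=20: R-T = 24 → Y
  i=21: L-K =  1 → B
  i=22: A-Y =  2 → C
  i=23: H-Z =  8 → I
  i=24: D-L = 18 → S
  i=25: S-U = 24 → Y
  i=26: N-O = 25 → Z
  i=27: S-U = 24 → Y
  i=28: W-V =  1 → B
  i=29: K-I =  2 → C
  i=30: V-N =  8 → I
  shifts repeat with period 7: BCISYZY

BCISYZY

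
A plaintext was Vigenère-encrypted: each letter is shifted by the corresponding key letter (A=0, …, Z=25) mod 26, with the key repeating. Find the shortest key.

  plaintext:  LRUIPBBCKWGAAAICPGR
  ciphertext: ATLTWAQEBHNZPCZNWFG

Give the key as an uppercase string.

PCRLHZ

  i= 0: A-L = 15 → P
  i= 1: T-R =  2 → C
  i= 2: L-U = 17 → R
  i= 3: T-I = 11 → L
  i= 4: W-P =  7 → H
  i= 5: A-B = 25 → Z
  i= 6: Q-B = 15 → P
  i= 7: E-C =  2 → C
  i= 8: B-K = 17 → R
  i= 9: H-W = 11 → L
  i=10: N-G =  7 → H
  i=11: Z-A = 25 → Z
  i=12: P-A = 15 → P
  i=13: C-A =  2 → C
  i=14: Z-I = 17 → R
  i=15: N-C = 11 → L
  i=16: W-P =  7 → H
  i=17: F-G = 25 → Z
  i=18: G-R = 15 → P
  shifts repeat with period 6: PCRLHZ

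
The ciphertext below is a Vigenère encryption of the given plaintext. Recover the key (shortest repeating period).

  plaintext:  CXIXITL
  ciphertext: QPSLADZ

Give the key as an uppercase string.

OSK

  i= 0: Q-C = 14 → O
  i= 1: P-X = 18 → S
  i= 2: S-I = 10 → K
  i= 3: L-X = 14 → O
  i= 4: A-I = 18 → S
  i= 5: D-T = 10 → K
  i= 6: Z-L = 14 → O
  shifts repeat with period 3: OSK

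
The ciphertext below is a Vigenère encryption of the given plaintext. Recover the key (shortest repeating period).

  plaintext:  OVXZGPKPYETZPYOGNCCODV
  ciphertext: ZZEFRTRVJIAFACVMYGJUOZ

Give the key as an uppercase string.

  i= 0: Z-O = 11 → L
  i= 1: Z-V =  4 → E
  i= 2: E-X =  7 → H
  i= 3: F-Z =  6 → G
  i= 4: R-G = 11 → L
  i= 5: T-P =  4 → E
  i= 6: R-K =  7 → H
  i= 7: V-P =  6 → G
  i= 8: J-Y = 11 → L
  i= 9: I-E =  4 → E
  i=10: A-T =  7 → H
  i=11: F-Z =  6 → G
  i=12: A-P = 11 → L
  i=13: C-Y =  4 → E
  i=14: V-O =  7 → H
  i=15: M-G =  6 → G
  i=16: Y-N = 11 → L
  i=17: G-C =  4 → E
  i=18: J-C =  7 → H
  i=19: U-O =  6 → G
  i=20: O-D = 11 → L
  i=21: Z-V =  4 → E
  shifts repeat with period 4: LEHG

LEHG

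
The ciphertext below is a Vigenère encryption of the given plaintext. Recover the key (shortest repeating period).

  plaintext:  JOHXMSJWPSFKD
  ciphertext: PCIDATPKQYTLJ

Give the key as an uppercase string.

GOB

  i= 0: P-J =  6 → G
  i= 1: C-O = 14 → O
  i= 2: I-H =  1 → B
  i= 3: D-X =  6 → G
  i= 4: A-M = 14 → O
  i= 5: T-S =  1 → B
  i= 6: P-J =  6 → G
  i= 7: K-W = 14 → O
  i= 8: Q-P =  1 → B
  i= 9: Y-S =  6 → G
  i=10: T-F = 14 → O
  i=11: L-K =  1 → B
  i=12: J-D =  6 → G
  shifts repeat with period 3: GOB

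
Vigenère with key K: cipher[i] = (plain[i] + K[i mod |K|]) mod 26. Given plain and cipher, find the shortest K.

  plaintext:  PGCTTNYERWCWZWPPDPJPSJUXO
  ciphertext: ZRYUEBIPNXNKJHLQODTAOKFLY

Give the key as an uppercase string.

KLWBLO

  i= 0: Z-P = 10 → K
  i= 1: R-G = 11 → L
  i= 2: Y-C = 22 → W
  i= 3: U-T =  1 → B
  i= 4: E-T = 11 → L
  i= 5: B-N = 14 → O
  i= 6: I-Y = 10 → K
  i= 7: P-E = 11 → L
  i= 8: N-R = 22 → W
  i= 9: X-W =  1 → B
  i=10: N-C = 11 → L
  i=11: K-W = 14 → O
  i=12: J-Z = 10 → K
  i=13: H-W = 11 → L
  i=14: L-P = 22 → W
  i=15: Q-P =  1 → B
  i=16: O-D = 11 → L
  i=17: D-P = 14 → O
  i=18: T-J = 10 → K
  i=19: A-P = 11 → L
  i=20: O-S = 22 → W
  i=21: K-J =  1 → B
  i=22: F-U = 11 → L
  i=23: L-X = 14 → O
  i=24: Y-O = 10 → K
  shifts repeat with period 6: KLWBLO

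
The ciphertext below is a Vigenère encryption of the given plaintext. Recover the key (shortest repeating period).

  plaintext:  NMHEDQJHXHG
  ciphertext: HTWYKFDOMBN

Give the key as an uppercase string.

UHP

  i= 0: H-N = 20 → U
  i= 1: T-M =  7 → H
  i= 2: W-H = 15 → P
  i= 3: Y-E = 20 → U
  i= 4: K-D =  7 → H
  i= 5: F-Q = 15 → P
  i= 6: D-J = 20 → U
  i= 7: O-H =  7 → H
  i= 8: M-X = 15 → P
  i= 9: B-H = 20 → U
  i=10: N-G =  7 → H
  shifts repeat with period 3: UHP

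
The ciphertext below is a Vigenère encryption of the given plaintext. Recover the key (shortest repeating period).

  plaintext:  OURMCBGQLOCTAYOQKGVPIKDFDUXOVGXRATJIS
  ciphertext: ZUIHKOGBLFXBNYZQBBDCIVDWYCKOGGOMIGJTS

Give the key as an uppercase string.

LARVINA

  i= 0: Z-O = 11 → L
  i= 1: U-U =  0 → A
  i= 2: I-R = 17 → R
  i= 3: H-M = 21 → V
  i= 4: K-C =  8 → I
  i= 5: O-B = 13 → N
  i= 6: G-G =  0 → A
  i= 7: B-Q = 11 → L
  i= 8: L-L =  0 → A
  i= 9: F-O = 17 → R
  i=10: X-C = 21 → V
  i=11: B-T =  8 → I
  i=12: N-A = 13 → N
  i=13: Y-Y =  0 → A
  i=14: Z-O = 11 → L
  i=15: Q-Q =  0 → A
  i=16: B-K = 17 → R
  i=17: B-G = 21 → V
  i=18: D-V =  8 → I
  i=19: C-P = 13 → N
  i=20: I-I =  0 → A
  i=21: V-K = 11 → L
  i=22: D-D =  0 → A
  i=23: W-F = 17 → R
  i=24: Y-D = 21 → V
  i=25: C-U =  8 → I
  i=26: K-X = 13 → N
  i=27: O-O =  0 → A
  i=28: G-V = 11 → L
  i=29: G-G =  0 → A
  i=30: O-X = 17 → R
  i=31: M-R = 21 → V
  i=32: I-A =  8 → I
  i=33: G-T = 13 → N
  i=34: J-J =  0 → A
  i=35: T-I = 11 → L
  i=36: S-S =  0 → A
  shifts repeat with period 7: LARVINA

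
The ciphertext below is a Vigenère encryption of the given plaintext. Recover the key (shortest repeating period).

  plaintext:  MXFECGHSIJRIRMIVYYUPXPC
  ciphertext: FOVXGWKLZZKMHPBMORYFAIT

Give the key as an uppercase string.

TRQTEQD

  i= 0: F-M = 19 → T
  i= 1: O-X = 17 → R
  i= 2: V-F = 16 → Q
  i= 3: X-E = 19 → T
  i= 4: G-C =  4 → E
  i= 5: W-G = 16 → Q
  i= 6: K-H =  3 → D
  i= 7: L-S = 19 → T
  i= 8: Z-I = 17 → R
  i= 9: Z-J = 16 → Q
  i=10: K-R = 19 → T
  i=11: M-I =  4 → E
  i=12: H-R = 16 → Q
  i=13: P-M =  3 → D
  i=14: B-I = 19 → T
  i=15: M-V = 17 → R
  i=16: O-Y = 16 → Q
  i=17: R-Y = 19 → T
  i=18: Y-U =  4 → E
  i=19: F-P = 16 → Q
  i=20: A-X =  3 → D
  i=21: I-P = 19 → T
  i=22: T-C = 17 → R
  shifts repeat with period 7: TRQTEQD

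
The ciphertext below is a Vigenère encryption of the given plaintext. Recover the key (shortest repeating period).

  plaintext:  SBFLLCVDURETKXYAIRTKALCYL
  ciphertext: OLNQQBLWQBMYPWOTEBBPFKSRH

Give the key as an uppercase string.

  i= 0: O-S = 22 → W
  i= 1: L-B = 10 → K
  i= 2: N-F =  8 → I
  i= 3: Q-L =  5 → F
  i= 4: Q-L =  5 → F
  i= 5: B-C = 25 → Z
  i= 6: L-V = 16 → Q
  i= 7: W-D = 19 → T
  i= 8: Q-U = 22 → W
  i= 9: B-R = 10 → K
  i=10: M-E =  8 → I
  i=11: Y-T =  5 → F
  i=12: P-K =  5 → F
  i=13: W-X = 25 → Z
  i=14: O-Y = 16 → Q
  i=15: T-A = 19 → T
  i=16: E-I = 22 → W
  i=17: B-R = 10 → K
  i=18: B-T =  8 → I
  i=19: P-K =  5 → F
  i=20: F-A =  5 → F
  i=21: K-L = 25 → Z
  i=22: S-C = 16 → Q
  i=23: R-Y = 19 → T
  i=24: H-L = 22 → W
  shifts repeat with period 8: WKIFFZQT

WKIFFZQT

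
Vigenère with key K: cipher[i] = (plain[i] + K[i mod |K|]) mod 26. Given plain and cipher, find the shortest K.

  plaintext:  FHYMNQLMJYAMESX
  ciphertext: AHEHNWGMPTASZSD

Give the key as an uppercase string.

  i= 0: A-F = 21 → V
  i= 1: H-H =  0 → A
  i= 2: E-Y =  6 → G
  i= 3: H-M = 21 → V
  i= 4: N-N =  0 → A
  i= 5: W-Q =  6 → G
  i= 6: G-L = 21 → V
  i= 7: M-M =  0 → A
  i= 8: P-J =  6 → G
  i= 9: T-Y = 21 → V
  i=10: A-A =  0 → A
  i=11: S-M =  6 → G
  i=12: Z-E = 21 → V
  i=13: S-S =  0 → A
  i=14: D-X =  6 → G
  shifts repeat with period 3: VAG

VAG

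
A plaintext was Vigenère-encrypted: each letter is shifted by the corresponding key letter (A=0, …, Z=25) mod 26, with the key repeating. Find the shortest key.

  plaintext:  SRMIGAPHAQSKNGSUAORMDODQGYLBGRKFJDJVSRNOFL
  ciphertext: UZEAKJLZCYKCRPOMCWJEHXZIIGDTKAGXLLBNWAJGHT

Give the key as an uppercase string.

CISSEJWS

  i= 0: U-S =  2 → C
  i= 1: Z-R =  8 → I
  i= 2: E-M = 18 → S
  i= 3: A-I = 18 → S
  i= 4: K-G =  4 → E
  i= 5: J-A =  9 → J
  i= 6: L-P = 22 → W
  i= 7: Z-H = 18 → S
  i= 8: C-A =  2 → C
  i= 9: Y-Q =  8 → I
  i=10: K-S = 18 → S
  i=11: C-K = 18 → S
  i=12: R-N =  4 → E
  i=13: P-G =  9 → J
  i=14: O-S = 22 → W
  i=15: M-U = 18 → S
  i=16: C-A =  2 → C
  i=17: W-O =  8 → I
  i=18: J-R = 18 → S
  i=19: E-M = 18 → S
  i=20: H-D =  4 → E
  i=21: X-O =  9 → J
  i=22: Z-D = 22 → W
  i=23: I-Q = 18 → S
  i=24: I-G =  2 → C
  i=25: G-Y =  8 → I
  i=26: D-L = 18 → S
  i=27: T-B = 18 → S
  i=28: K-G =  4 → E
  i=29: A-R =  9 → J
  i=30: G-K = 22 → W
  i=31: X-F = 18 → S
  i=32: L-J =  2 → C
  i=33: L-D =  8 → I
  i=34: B-J = 18 → S
  i=35: N-V = 18 → S
  i=36: W-S =  4 → E
  i=37: A-R =  9 → J
  i=38: J-N = 22 → W
  i=39: G-O = 18 → S
  i=40: H-F =  2 → C
  i=41: T-L =  8 → I
  shifts repeat with period 8: CISSEJWS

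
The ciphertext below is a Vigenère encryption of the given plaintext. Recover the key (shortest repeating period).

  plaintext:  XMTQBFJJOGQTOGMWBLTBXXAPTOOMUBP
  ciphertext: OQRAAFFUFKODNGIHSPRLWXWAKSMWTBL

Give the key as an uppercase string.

  i= 0: O-X = 17 → R
  i= 1: Q-M =  4 → E
  i= 2: R-T = 24 → Y
  i= 3: A-Q = 10 → K
  i= 4: A-B = 25 → Z
  i= 5: F-F =  0 → A
  i= 6: F-J = 22 → W
  i= 7: U-J = 11 → L
  i= 8: F-O = 17 → R
  i= 9: K-G =  4 → E
  i=10: O-Q = 24 → Y
  i=11: D-T = 10 → K
  i=12: N-O = 25 → Z
  i=13: G-G =  0 → A
  i=14: I-M = 22 → W
  i=15: H-W = 11 → L
  i=16: S-B = 17 → R
  i=17: P-L =  4 → E
  i=18: R-T = 24 → Y
  i=19: L-B = 10 → K
  i=20: W-X = 25 → Z
  i=21: X-X =  0 → A
  i=22: W-A = 22 → W
  i=23: A-P = 11 → L
  i=24: K-T = 17 → R
  i=25: S-O =  4 → E
  i=26: M-O = 24 → Y
  i=27: W-M = 10 → K
  i=28: T-U = 25 → Z
  i=29: B-B =  0 → A
  i=30: L-P = 22 → W
  shifts repeat with period 8: REYKZAWL

REYKZAWL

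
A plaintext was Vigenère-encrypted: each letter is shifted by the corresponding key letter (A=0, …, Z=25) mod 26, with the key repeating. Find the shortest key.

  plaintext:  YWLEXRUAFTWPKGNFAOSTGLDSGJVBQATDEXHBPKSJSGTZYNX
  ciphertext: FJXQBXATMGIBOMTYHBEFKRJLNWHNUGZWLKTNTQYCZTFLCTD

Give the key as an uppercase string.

HNMMEGGT

  i= 0: F-Y =  7 → H
  i= 1: J-W = 13 → N
  i= 2: X-L = 12 → M
  i= 3: Q-E = 12 → M
  i= 4: B-X =  4 → E
  i= 5: X-R =  6 → G
  i= 6: A-U =  6 → G
  i= 7: T-A = 19 → T
  i= 8: M-F =  7 → H
  i= 9: G-T = 13 → N
  i=10: I-W = 12 → M
  i=11: B-P = 12 → M
  i=12: O-K =  4 → E
  i=13: M-G =  6 → G
  i=14: T-N =  6 → G
  i=15: Y-F = 19 → T
  i=16: H-A =  7 → H
  i=17: B-O = 13 → N
  i=18: E-S = 12 → M
  i=19: F-T = 12 → M
  i=20: K-G =  4 → E
  i=21: R-L =  6 → G
  i=22: J-D =  6 → G
  i=23: L-S = 19 → T
  i=24: N-G =  7 → H
  i=25: W-J = 13 → N
  i=26: H-V = 12 → M
  i=27: N-B = 12 → M
  i=28: U-Q =  4 → E
  i=29: G-A =  6 → G
  i=30: Z-T =  6 → G
  i=31: W-D = 19 → T
  i=32: L-E =  7 → H
  i=33: K-X = 13 → N
  i=34: T-H = 12 → M
  i=35: N-B = 12 → M
  i=36: T-P =  4 → E
  i=37: Q-K =  6 → G
  i=38: Y-S =  6 → G
  i=39: C-J = 19 → T
  i=40: Z-S =  7 → H
  i=41: T-G = 13 → N
  i=42: F-T = 12 → M
  i=43: L-Z = 12 → M
  i=44: C-Y =  4 → E
  i=45: T-N =  6 → G
  i=46: D-X =  6 → G
  shifts repeat with period 8: HNMMEGGT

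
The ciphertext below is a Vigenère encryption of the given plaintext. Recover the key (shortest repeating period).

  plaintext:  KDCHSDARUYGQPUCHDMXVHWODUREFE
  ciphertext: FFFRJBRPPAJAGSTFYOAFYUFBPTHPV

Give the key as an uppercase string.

VCDKRYRY

  i= 0: F-K = 21 → V
  i= 1: F-D =  2 → C
  i= 2: F-C =  3 → D
  i= 3: R-H = 10 → K
  i= 4: J-S = 17 → R
  i= 5: B-D = 24 → Y
  i= 6: R-A = 17 → R
  i= 7: P-R = 24 → Y
  i= 8: P-U = 21 → V
  i= 9: A-Y =  2 → C
  i=10: J-G =  3 → D
  i=11: A-Q = 10 → K
  i=12: G-P = 17 → R
  i=13: S-U = 24 → Y
  i=14: T-C = 17 → R
  i=15: F-H = 24 → Y
  i=16: Y-D = 21 → V
  i=17: O-M =  2 → C
  i=18: A-X =  3 → D
  i=19: F-V = 10 → K
  i=20: Y-H = 17 → R
  i=21: U-W = 24 → Y
  i=22: F-O = 17 → R
  i=23: B-D = 24 → Y
  i=24: P-U = 21 → V
  i=25: T-R =  2 → C
  i=26: H-E =  3 → D
  i=27: P-F = 10 → K
  i=28: V-E = 17 → R
  shifts repeat with period 8: VCDKRYRY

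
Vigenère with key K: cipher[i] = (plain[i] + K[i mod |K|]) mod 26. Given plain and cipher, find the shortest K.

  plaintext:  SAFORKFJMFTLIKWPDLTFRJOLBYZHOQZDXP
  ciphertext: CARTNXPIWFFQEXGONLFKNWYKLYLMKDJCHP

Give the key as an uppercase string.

  i= 0: C-S = 10 → K
  i= 1: A-A =  0 → A
  i= 2: R-F = 12 → M
  i= 3: T-O =  5 → F
  i= 4: N-R = 22 → W
  i= 5: X-K = 13 → N
  i= 6: P-F = 10 → K
  i= 7: I-J = 25 → Z
  i= 8: W-M = 10 → K
  i= 9: F-F =  0 → A
  i=10: F-T = 12 → M
  i=11: Q-L =  5 → F
  i=12: E-I = 22 → W
  i=13: X-K = 13 → N
  i=14: G-W = 10 → K
  i=15: O-P = 25 → Z
  i=16: N-D = 10 → K
  i=17: L-L =  0 → A
  i=18: F-T = 12 → M
  i=19: K-F =  5 → F
  i=20: N-R = 22 → W
  i=21: W-J = 13 → N
  i=22: Y-O = 10 → K
  i=23: K-L = 25 → Z
  i=24: L-B = 10 → K
  i=25: Y-Y =  0 → A
  i=26: L-Z = 12 → M
  i=27: M-H =  5 → F
  i=28: K-O = 22 → W
  i=29: D-Q = 13 → N
  i=30: J-Z = 10 → K
  i=31: C-D = 25 → Z
  i=32: H-X = 10 → K
  i=33: P-P =  0 → A
  shifts repeat with period 8: KAMFWNKZ

KAMFWNKZ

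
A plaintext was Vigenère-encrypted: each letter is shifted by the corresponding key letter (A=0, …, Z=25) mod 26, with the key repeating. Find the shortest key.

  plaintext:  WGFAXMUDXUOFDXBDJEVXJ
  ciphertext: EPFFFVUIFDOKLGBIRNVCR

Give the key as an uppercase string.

IJAF

  i= 0: E-W =  8 → I
  i= 1: P-G =  9 → J
  i= 2: F-F =  0 → A
  i= 3: F-A =  5 → F
  i= 4: F-X =  8 → I
  i= 5: V-M =  9 → J
  i= 6: U-U =  0 → A
  i= 7: I-D =  5 → F
  i= 8: F-X =  8 → I
  i= 9: D-U =  9 → J
  i=10: O-O =  0 → A
  i=11: K-F =  5 → F
  i=12: L-D =  8 → I
  i=13: G-X =  9 → J
  i=14: B-B =  0 → A
  i=15: I-D =  5 → F
  i=16: R-J =  8 → I
  i=17: N-E =  9 → J
  i=18: V-V =  0 → A
  i=19: C-X =  5 → F
  i=20: R-J =  8 → I
  shifts repeat with period 4: IJAF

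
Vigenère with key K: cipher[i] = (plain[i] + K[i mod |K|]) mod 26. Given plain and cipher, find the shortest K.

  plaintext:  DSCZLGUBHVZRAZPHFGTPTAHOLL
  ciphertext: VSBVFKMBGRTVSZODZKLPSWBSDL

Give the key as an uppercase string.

SAZWUE

  i= 0: V-D = 18 → S
  i= 1: S-S =  0 → A
  i= 2: B-C = 25 → Z
  i= 3: V-Z = 22 → W
  i= 4: F-L = 20 → U
  i= 5: K-G =  4 → E
  i= 6: M-U = 18 → S
  i= 7: B-B =  0 → A
  i= 8: G-H = 25 → Z
  i= 9: R-V = 22 → W
  i=10: T-Z = 20 → U
  i=11: V-R =  4 → E
  i=12: S-A = 18 → S
  i=13: Z-Z =  0 → A
  i=14: O-P = 25 → Z
  i=15: D-H = 22 → W
  i=16: Z-F = 20 → U
  i=17: K-G =  4 → E
  i=18: L-T = 18 → S
  i=19: P-P =  0 → A
  i=20: S-T = 25 → Z
  i=21: W-A = 22 → W
  i=22: B-H = 20 → U
  i=23: S-O =  4 → E
  i=24: D-L = 18 → S
  i=25: L-L =  0 → A
  shifts repeat with period 6: SAZWUE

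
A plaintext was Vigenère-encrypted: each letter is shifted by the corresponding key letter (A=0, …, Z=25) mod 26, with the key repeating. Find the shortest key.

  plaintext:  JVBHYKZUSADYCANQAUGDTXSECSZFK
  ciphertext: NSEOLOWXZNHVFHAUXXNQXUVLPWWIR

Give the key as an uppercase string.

  i= 0: N-J =  4 → E
  i= 1: S-V = 23 → X
  i= 2: E-B =  3 → D
  i= 3: O-H =  7 → H
  i= 4: L-Y = 13 → N
  i= 5: O-K =  4 → E
  i= 6: W-Z = 23 → X
  i= 7: X-U =  3 → D
  i= 8: Z-S =  7 → H
  i= 9: N-A = 13 → N
  i=10: H-D =  4 → E
  i=11: V-Y = 23 → X
  i=12: F-C =  3 → D
  i=13: H-A =  7 → H
  i=14: A-N = 13 → N
  i=15: U-Q =  4 → E
  i=16: X-A = 23 → X
  i=17: X-U =  3 → D
  i=18: N-G =  7 → H
  i=19: Q-D = 13 → N
  i=20: X-T =  4 → E
  i=21: U-X = 23 → X
  i=22: V-S =  3 → D
  i=23: L-E =  7 → H
  i=24: P-C = 13 → N
  i=25: W-S =  4 → E
  i=26: W-Z = 23 → X
  i=27: I-F =  3 → D
  i=28: R-K =  7 → H
  shifts repeat with period 5: EXDHN

EXDHN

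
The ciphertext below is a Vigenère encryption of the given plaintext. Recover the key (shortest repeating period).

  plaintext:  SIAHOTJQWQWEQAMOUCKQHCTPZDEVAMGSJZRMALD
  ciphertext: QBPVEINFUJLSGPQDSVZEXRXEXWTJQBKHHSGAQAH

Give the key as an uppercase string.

  i= 0: Q-S = 24 → Y
  i= 1: B-I = 19 → T
  i= 2: P-A = 15 → P
  i= 3: V-H = 14 → O
  i= 4: E-O = 16 → Q
  i= 5: I-T = 15 → P
  i= 6: N-J =  4 → E
  i= 7: F-Q = 15 → P
  i= 8: U-W = 24 → Y
  i= 9: J-Q = 19 → T
  i=10: L-W = 15 → P
  i=11: S-E = 14 → O
  i=12: G-Q = 16 → Q
  i=13: P-A = 15 → P
  i=14: Q-M =  4 → E
  i=15: D-O = 15 → P
  i=16: S-U = 24 → Y
  i=17: V-C = 19 → T
  i=18: Z-K = 15 → P
  i=19: E-Q = 14 → O
  i=20: X-H = 16 → Q
  i=21: R-C = 15 → P
  i=22: X-T =  4 → E
  i=23: E-P = 15 → P
  i=24: X-Z = 24 → Y
  i=25: W-D = 19 → T
  i=26: T-E = 15 → P
  i=27: J-V = 14 → O
  i=28: Q-A = 16 → Q
  i=29: B-M = 15 → P
  i=30: K-G =  4 → E
  i=31: H-S = 15 → P
  i=32: H-J = 24 → Y
  i=33: S-Z = 19 → T
  i=34: G-R = 15 → P
  i=35: A-M = 14 → O
  i=36: Q-A = 16 → Q
  i=37: A-L = 15 → P
  i=38: H-D =  4 → E
  shifts repeat with period 8: YTPOQPEP

YTPOQPEP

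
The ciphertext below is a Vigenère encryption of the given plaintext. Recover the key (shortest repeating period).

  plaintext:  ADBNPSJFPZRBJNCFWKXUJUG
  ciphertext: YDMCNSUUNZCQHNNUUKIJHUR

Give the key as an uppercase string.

  i= 0: Y-A = 24 → Y
  i= 1: D-D =  0 → A
  i= 2: M-B = 11 → L
  i= 3: C-N = 15 → P
  i= 4: N-P = 24 → Y
  i= 5: S-S =  0 → A
  i= 6: U-J = 11 → L
  i= 7: U-F = 15 → P
  i= 8: N-P = 24 → Y
  i= 9: Z-Z =  0 → A
  i=10: C-R = 11 → L
  i=11: Q-B = 15 → P
  i=12: H-J = 24 → Y
  i=13: N-N =  0 → A
  i=14: N-C = 11 → L
  i=15: U-F = 15 → P
  i=16: U-W = 24 → Y
  i=17: K-K =  0 → A
  i=18: I-X = 11 → L
  i=19: J-U = 15 → P
  i=20: H-J = 24 → Y
  i=21: U-U =  0 → A
  i=22: R-G = 11 → L
  shifts repeat with period 4: YALP

YALP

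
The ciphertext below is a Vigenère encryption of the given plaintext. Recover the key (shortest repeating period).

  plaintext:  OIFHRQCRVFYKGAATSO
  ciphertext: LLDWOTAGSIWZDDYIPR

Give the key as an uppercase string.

  i= 0: L-O = 23 → X
  i= 1: L-I =  3 → D
  i= 2: D-F = 24 → Y
  i= 3: W-H = 15 → P
  i= 4: O-R = 23 → X
  i= 5: T-Q =  3 → D
  i= 6: A-C = 24 → Y
  i= 7: G-R = 15 → P
  i= 8: S-V = 23 → X
  i= 9: I-F =  3 → D
  i=10: W-Y = 24 → Y
  i=11: Z-K = 15 → P
  i=12: D-G = 23 → X
  i=13: D-A =  3 → D
  i=14: Y-A = 24 → Y
  i=15: I-T = 15 → P
  i=16: P-S = 23 → X
  i=17: R-O =  3 → D
  shifts repeat with period 4: XDYP

XDYP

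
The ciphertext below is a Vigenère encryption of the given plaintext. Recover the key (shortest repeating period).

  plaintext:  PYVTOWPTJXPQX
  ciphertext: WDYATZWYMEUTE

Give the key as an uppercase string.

HFD

  i= 0: W-P =  7 → H
  i= 1: D-Y =  5 → F
  i= 2: Y-V =  3 → D
  i= 3: A-T =  7 → H
  i= 4: T-O =  5 → F
  i= 5: Z-W =  3 → D
  i= 6: W-P =  7 → H
  i= 7: Y-T =  5 → F
  i= 8: M-J =  3 → D
  i= 9: E-X =  7 → H
  i=10: U-P =  5 → F
  i=11: T-Q =  3 → D
  i=12: E-X =  7 → H
  shifts repeat with period 3: HFD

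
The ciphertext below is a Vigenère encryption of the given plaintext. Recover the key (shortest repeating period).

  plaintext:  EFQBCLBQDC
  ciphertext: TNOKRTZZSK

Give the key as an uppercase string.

  i= 0: T-E = 15 → P
  i= 1: N-F =  8 → I
  i= 2: O-Q = 24 → Y
  i= 3: K-B =  9 → J
  i= 4: R-C = 15 → P
  i= 5: T-L =  8 → I
  i= 6: Z-B = 24 → Y
  i= 7: Z-Q =  9 → J
  i= 8: S-D = 15 → P
  i= 9: K-C =  8 → I
  shifts repeat with period 4: PIYJ

PIYJ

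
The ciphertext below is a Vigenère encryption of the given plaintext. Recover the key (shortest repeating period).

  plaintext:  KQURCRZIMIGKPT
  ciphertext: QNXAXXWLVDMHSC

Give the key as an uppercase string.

GXDJV

  i= 0: Q-K =  6 → G
  i= 1: N-Q = 23 → X
  i= 2: X-U =  3 → D
  i= 3: A-R =  9 → J
  i= 4: X-C = 21 → V
  i= 5: X-R =  6 → G
  i= 6: W-Z = 23 → X
  i= 7: L-I =  3 → D
  i= 8: V-M =  9 → J
  i= 9: D-I = 21 → V
  i=10: M-G =  6 → G
  i=11: H-K = 23 → X
  i=12: S-P =  3 → D
  i=13: C-T =  9 → J
  shifts repeat with period 5: GXDJV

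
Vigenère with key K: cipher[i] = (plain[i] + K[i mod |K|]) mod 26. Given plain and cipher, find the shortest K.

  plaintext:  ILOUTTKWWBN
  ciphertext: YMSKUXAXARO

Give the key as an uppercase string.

  i= 0: Y-I = 16 → Q
  i= 1: M-L =  1 → B
  i= 2: S-O =  4 → E
  i= 3: K-U = 16 → Q
  i= 4: U-T =  1 → B
  i= 5: X-T =  4 → E
  i= 6: A-K = 16 → Q
  i= 7: X-W =  1 → B
  i= 8: A-W =  4 → E
  i= 9: R-B = 16 → Q
  i=10: O-N =  1 → B
  shifts repeat with period 3: QBE

QBE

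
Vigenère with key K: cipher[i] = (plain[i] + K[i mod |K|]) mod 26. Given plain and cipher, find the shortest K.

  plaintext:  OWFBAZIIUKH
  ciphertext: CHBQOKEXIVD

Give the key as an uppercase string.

  i= 0: C-O = 14 → O
  i= 1: H-W = 11 → L
  i= 2: B-F = 22 → W
  i= 3: Q-B = 15 → P
  i= 4: O-A = 14 → O
  i= 5: K-Z = 11 → L
  i= 6: E-I = 22 → W
  i= 7: X-I = 15 → P
  i= 8: I-U = 14 → O
  i= 9: V-K = 11 → L
  i=10: D-H = 22 → W
  shifts repeat with period 4: OLWP

OLWP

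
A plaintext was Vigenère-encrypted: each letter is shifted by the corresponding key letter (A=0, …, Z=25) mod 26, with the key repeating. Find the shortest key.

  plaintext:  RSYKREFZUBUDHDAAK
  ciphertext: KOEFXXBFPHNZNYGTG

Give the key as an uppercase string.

TWGVG

  i= 0: K-R = 19 → T
  i= 1: O-S = 22 → W
  i= 2: E-Y =  6 → G
  i= 3: F-K = 21 → V
  i= 4: X-R =  6 → G
  i= 5: X-E = 19 → T
  i= 6: B-F = 22 → W
  i= 7: F-Z =  6 → G
  i= 8: P-U = 21 → V
  i= 9: H-B =  6 → G
  i=10: N-U = 19 → T
  i=11: Z-D = 22 → W
  i=12: N-H =  6 → G
  i=13: Y-D = 21 → V
  i=14: G-A =  6 → G
  i=15: T-A = 19 → T
  i=16: G-K = 22 → W
  shifts repeat with period 5: TWGVG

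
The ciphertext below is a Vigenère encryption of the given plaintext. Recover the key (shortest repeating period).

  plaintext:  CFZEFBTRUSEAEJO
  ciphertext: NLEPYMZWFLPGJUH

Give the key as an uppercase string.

  i= 0: N-C = 11 → L
  i= 1: L-F =  6 → G
  i= 2: E-Z =  5 → F
  i= 3: P-E = 11 → L
  i= 4: Y-F = 19 → T
  i= 5: M-B = 11 → L
  i= 6: Z-T =  6 → G
  i= 7: W-R =  5 → F
  i= 8: F-U = 11 → L
  i= 9: L-S = 19 → T
  i=10: P-E = 11 → L
  i=11: G-A =  6 → G
  i=12: J-E =  5 → F
  i=13: U-J = 11 → L
  i=14: H-O = 19 → T
  shifts repeat with period 5: LGFLT

LGFLT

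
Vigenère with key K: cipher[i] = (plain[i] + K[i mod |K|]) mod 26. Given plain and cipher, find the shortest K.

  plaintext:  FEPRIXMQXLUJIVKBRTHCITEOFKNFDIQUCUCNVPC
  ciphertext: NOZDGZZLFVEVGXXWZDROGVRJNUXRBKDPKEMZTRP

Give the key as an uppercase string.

IKKMYCNV

  i= 0: N-F =  8 → I
  i= 1: O-E = 10 → K
  i= 2: Z-P = 10 → K
  i= 3: D-R = 12 → M
  i= 4: G-I = 24 → Y
  i= 5: Z-X =  2 → C
  i= 6: Z-M = 13 → N
  i= 7: L-Q = 21 → V
  i= 8: F-X =  8 → I
  i= 9: V-L = 10 → K
  i=10: E-U = 10 → K
  i=11: V-J = 12 → M
  i=12: G-I = 24 → Y
  i=13: X-V =  2 → C
  i=14: X-K = 13 → N
  i=15: W-B = 21 → V
  i=16: Z-R =  8 → I
  i=17: D-T = 10 → K
  i=18: R-H = 10 → K
  i=19: O-C = 12 → M
  i=20: G-I = 24 → Y
  i=21: V-T =  2 → C
  i=22: R-E = 13 → N
  i=23: J-O = 21 → V
  i=24: N-F =  8 → I
  i=25: U-K = 10 → K
  i=26: X-N = 10 → K
  i=27: R-F = 12 → M
  i=28: B-D = 24 → Y
  i=29: K-I =  2 → C
  i=30: D-Q = 13 → N
  i=31: P-U = 21 → V
  i=32: K-C =  8 → I
  i=33: E-U = 10 → K
  i=34: M-C = 10 → K
  i=35: Z-N = 12 → M
  i=36: T-V = 24 → Y
  i=37: R-P =  2 → C
  i=38: P-C = 13 → N
  shifts repeat with period 8: IKKMYCNV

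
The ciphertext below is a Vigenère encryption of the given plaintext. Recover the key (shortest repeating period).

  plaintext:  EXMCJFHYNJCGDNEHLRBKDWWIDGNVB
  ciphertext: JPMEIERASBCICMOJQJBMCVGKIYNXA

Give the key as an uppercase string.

  i= 0: J-E =  5 → F
  i= 1: P-X = 18 → S
  i= 2: M-M =  0 → A
  i= 3: E-C =  2 → C
  i= 4: I-J = 25 → Z
  i= 5: E-F = 25 → Z
  i= 6: R-H = 10 → K
  i= 7: A-Y =  2 → C
  i= 8: S-N =  5 → F
  i= 9: B-J = 18 → S
  i=10: C-C =  0 → A
  i=11: I-G =  2 → C
  i=12: C-D = 25 → Z
  i=13: M-N = 25 → Z
  i=14: O-E = 10 → K
  i=15: J-H =  2 → C
  i=16: Q-L =  5 → F
  i=17: J-R = 18 → S
  i=18: B-B =  0 → A
  i=19: M-K =  2 → C
  i=20: C-D = 25 → Z
  i=21: V-W = 25 → Z
  i=22: G-W = 10 → K
  i=23: K-I =  2 → C
  i=24: I-D =  5 → F
  i=25: Y-G = 18 → S
  i=26: N-N =  0 → A
  i=27: X-V =  2 → C
  i=28: A-B = 25 → Z
  shifts repeat with period 8: FSACZZKC

FSACZZKC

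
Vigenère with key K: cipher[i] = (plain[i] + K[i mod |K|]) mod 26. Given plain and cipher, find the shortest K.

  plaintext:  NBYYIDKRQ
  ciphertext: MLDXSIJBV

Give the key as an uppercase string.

ZKF

  i= 0: M-N = 25 → Z
  i= 1: L-B = 10 → K
  i= 2: D-Y =  5 → F
  i= 3: X-Y = 25 → Z
  i= 4: S-I = 10 → K
  i= 5: I-D =  5 → F
  i= 6: J-K = 25 → Z
  i= 7: B-R = 10 → K
  i= 8: V-Q =  5 → F
  shifts repeat with period 3: ZKF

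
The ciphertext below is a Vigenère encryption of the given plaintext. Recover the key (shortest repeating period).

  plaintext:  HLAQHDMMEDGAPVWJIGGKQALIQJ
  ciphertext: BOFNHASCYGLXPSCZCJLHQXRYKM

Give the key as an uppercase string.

  i= 0: B-H = 20 → U
  i= 1: O-L =  3 → D
  i= 2: F-A =  5 → F
  i= 3: N-Q = 23 → X
  i= 4: H-H =  0 → A
  i= 5: A-D = 23 → X
  i= 6: S-M =  6 → G
  i= 7: C-M = 16 → Q
  i= 8: Y-E = 20 → U
  i= 9: G-D =  3 → D
  i=10: L-G =  5 → F
  i=11: X-A = 23 → X
  i=12: P-P =  0 → A
  i=13: S-V = 23 → X
  i=14: C-W =  6 → G
  i=15: Z-J = 16 → Q
  i=16: C-I = 20 → U
  i=17: J-G =  3 → D
  i=18: L-G =  5 → F
  i=19: H-K = 23 → X
  i=20: Q-Q =  0 → A
  i=21: X-A = 23 → X
  i=22: R-L =  6 → G
  i=23: Y-I = 16 → Q
  i=24: K-Q = 20 → U
  i=25: M-J =  3 → D
  shifts repeat with period 8: UDFXAXGQ

UDFXAXGQ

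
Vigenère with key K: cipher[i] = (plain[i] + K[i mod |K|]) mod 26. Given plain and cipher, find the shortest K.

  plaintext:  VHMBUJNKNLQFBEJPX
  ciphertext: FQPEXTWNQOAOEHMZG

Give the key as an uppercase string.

  i= 0: F-V = 10 → K
  i= 1: Q-H =  9 → J
  i= 2: P-M =  3 → D
  i= 3: E-B =  3 → D
  i= 4: X-U =  3 → D
  i= 5: T-J = 10 → K
  i= 6: W-N =  9 → J
  i= 7: N-K =  3 → D
  i= 8: Q-N =  3 → D
  i= 9: O-L =  3 → D
  i=10: A-Q = 10 → K
  i=11: O-F =  9 → J
  i=12: E-B =  3 → D
  i=13: H-E =  3 → D
  i=14: M-J =  3 → D
  i=15: Z-P = 10 → K
  i=16: G-X =  9 → J
  shifts repeat with period 5: KJDDD

KJDDD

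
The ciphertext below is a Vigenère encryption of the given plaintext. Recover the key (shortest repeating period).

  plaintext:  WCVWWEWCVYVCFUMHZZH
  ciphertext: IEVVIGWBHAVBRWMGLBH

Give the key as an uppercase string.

MCAZ

  i= 0: I-W = 12 → M
  i= 1: E-C =  2 → C
  i= 2: V-V =  0 → A
  i= 3: V-W = 25 → Z
  i= 4: I-W = 12 → M
  i= 5: G-E =  2 → C
  i= 6: W-W =  0 → A
  i= 7: B-C = 25 → Z
  i= 8: H-V = 12 → M
  i= 9: A-Y =  2 → C
  i=10: V-V =  0 → A
  i=11: B-C = 25 → Z
  i=12: R-F = 12 → M
  i=13: W-U =  2 → C
  i=14: M-M =  0 → A
  i=15: G-H = 25 → Z
  i=16: L-Z = 12 → M
  i=17: B-Z =  2 → C
  i=18: H-H =  0 → A
  shifts repeat with period 4: MCAZ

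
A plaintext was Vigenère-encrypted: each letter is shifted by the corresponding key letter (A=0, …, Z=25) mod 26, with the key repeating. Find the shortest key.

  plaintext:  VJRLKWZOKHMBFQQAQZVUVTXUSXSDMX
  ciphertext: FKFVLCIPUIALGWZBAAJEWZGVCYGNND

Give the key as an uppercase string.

KBOKBGJB

  i= 0: F-V = 10 → K
  i= 1: K-J =  1 → B
  i= 2: F-R = 14 → O
  i= 3: V-L = 10 → K
  i= 4: L-K =  1 → B
  i= 5: C-W =  6 → G
  i= 6: I-Z =  9 → J
  i= 7: P-O =  1 → B
  i= 8: U-K = 10 → K
  i= 9: I-H =  1 → B
  i=10: A-M = 14 → O
  i=11: L-B = 10 → K
  i=12: G-F =  1 → B
  i=13: W-Q =  6 → G
  i=14: Z-Q =  9 → J
  i=15: B-A =  1 → B
  i=16: A-Q = 10 → K
  i=17: A-Z =  1 → B
  i=18: J-V = 14 → O
  i=19: E-U = 10 → K
  i=20: W-V =  1 → B
  i=21: Z-T =  6 → G
  i=22: G-X =  9 → J
  i=23: V-U =  1 → B
  i=24: C-S = 10 → K
  i=25: Y-X =  1 → B
  i=26: G-S = 14 → O
  i=27: N-D = 10 → K
  i=28: N-M =  1 → B
  i=29: D-X =  6 → G
  shifts repeat with period 8: KBOKBGJB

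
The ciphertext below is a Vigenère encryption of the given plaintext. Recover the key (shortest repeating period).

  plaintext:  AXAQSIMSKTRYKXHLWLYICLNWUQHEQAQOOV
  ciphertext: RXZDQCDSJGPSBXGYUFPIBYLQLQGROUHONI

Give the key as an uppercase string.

RAZNYU

  i= 0: R-A = 17 → R
  i= 1: X-X =  0 → A
  i= 2: Z-A = 25 → Z
  i= 3: D-Q = 13 → N
  i= 4: Q-S = 24 → Y
  i= 5: C-I = 20 → U
  i= 6: D-M = 17 → R
  i= 7: S-S =  0 → A
  i= 8: J-K = 25 → Z
  i= 9: G-T = 13 → N
  i=10: P-R = 24 → Y
  i=11: S-Y = 20 → U
  i=12: B-K = 17 → R
  i=13: X-X =  0 → A
  i=14: G-H = 25 → Z
  i=15: Y-L = 13 → N
  i=16: U-W = 24 → Y
  i=17: F-L = 20 → U
  i=18: P-Y = 17 → R
  i=19: I-I =  0 → A
  i=20: B-C = 25 → Z
  i=21: Y-L = 13 → N
  i=22: L-N = 24 → Y
  i=23: Q-W = 20 → U
  i=24: L-U = 17 → R
  i=25: Q-Q =  0 → A
  i=26: G-H = 25 → Z
  i=27: R-E = 13 → N
  i=28: O-Q = 24 → Y
  i=29: U-A = 20 → U
  i=30: H-Q = 17 → R
  i=31: O-O =  0 → A
  i=32: N-O = 25 → Z
  i=33: I-V = 13 → N
  shifts repeat with period 6: RAZNYU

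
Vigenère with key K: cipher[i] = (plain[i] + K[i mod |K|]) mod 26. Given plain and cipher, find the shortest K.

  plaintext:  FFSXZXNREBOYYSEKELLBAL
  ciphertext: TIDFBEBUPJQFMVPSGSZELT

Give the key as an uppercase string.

  i= 0: T-F = 14 → O
  i= 1: I-F =  3 → D
  i= 2: D-S = 11 → L
  i= 3: F-X =  8 → I
  i= 4: B-Z =  2 → C
  i= 5: E-X =  7 → H
  i= 6: B-N = 14 → O
  i= 7: U-R =  3 → D
  i= 8: P-E = 11 → L
  i= 9: J-B =  8 → I
  i=10: Q-O =  2 → C
  i=11: F-Y =  7 → H
  i=12: M-Y = 14 → O
  i=13: V-S =  3 → D
  i=14: P-E = 11 → L
  i=15: S-K =  8 → I
  i=16: G-E =  2 → C
  i=17: S-L =  7 → H
  i=18: Z-L = 14 → O
  i=19: E-B =  3 → D
  i=20: L-A = 11 → L
  i=21: T-L =  8 → I
  shifts repeat with period 6: ODLICH

ODLICH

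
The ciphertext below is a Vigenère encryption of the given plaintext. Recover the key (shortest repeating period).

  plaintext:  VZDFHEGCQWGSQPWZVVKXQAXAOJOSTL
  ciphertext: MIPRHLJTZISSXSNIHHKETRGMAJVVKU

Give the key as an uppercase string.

  i= 0: M-V = 17 → R
  i= 1: I-Z =  9 → J
  i= 2: P-D = 12 → M
  i= 3: R-F = 12 → M
  i= 4: H-H =  0 → A
  i= 5: L-E =  7 → H
  i= 6: J-G =  3 → D
  i= 7: T-C = 17 → R
  i= 8: Z-Q =  9 → J
  i= 9: I-W = 12 → M
  i=10: S-G = 12 → M
  i=11: S-S =  0 → A
  i=12: X-Q =  7 → H
  i=13: S-P =  3 → D
  i=14: N-W = 17 → R
  i=15: I-Z =  9 → J
  i=16: H-V = 12 → M
  i=17: H-V = 12 → M
  i=18: K-K =  0 → A
  i=19: E-X =  7 → H
  i=20: T-Q =  3 → D
  i=21: R-A = 17 → R
  i=22: G-X =  9 → J
  i=23: M-A = 12 → M
  i=24: A-O = 12 → M
  i=25: J-J =  0 → A
  i=26: V-O =  7 → H
  i=27: V-S =  3 → D
  i=28: K-T = 17 → R
  i=29: U-L =  9 → J
  shifts repeat with period 7: RJMMAHD

RJMMAHD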